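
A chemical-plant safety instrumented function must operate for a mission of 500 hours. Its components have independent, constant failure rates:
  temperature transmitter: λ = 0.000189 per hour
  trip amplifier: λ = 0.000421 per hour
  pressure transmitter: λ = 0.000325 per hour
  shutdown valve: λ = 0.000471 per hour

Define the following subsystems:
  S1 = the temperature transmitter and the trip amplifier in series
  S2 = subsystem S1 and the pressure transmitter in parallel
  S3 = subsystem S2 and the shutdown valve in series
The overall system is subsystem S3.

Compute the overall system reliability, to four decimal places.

0.7590

R(temperature transmitter) = exp(−0.000189 × 500) = 0.909828
R(trip amplifier) = exp(−0.000421 × 500) = 0.810179
R(pressure transmitter) = exp(−0.000325 × 500) = 0.850016
R(shutdown valve) = exp(−0.000471 × 500) = 0.790176
Series (temperature transmitter and trip amplifier): 0.909828 × 0.810179 = 0.737124
Parallel ([0.737124] and pressure transmitter): 1 − (1 − 0.737124)(1 − 0.850016) = 0.960573
Series ([0.960573] and shutdown valve): 0.960573 × 0.790176 = 0.7590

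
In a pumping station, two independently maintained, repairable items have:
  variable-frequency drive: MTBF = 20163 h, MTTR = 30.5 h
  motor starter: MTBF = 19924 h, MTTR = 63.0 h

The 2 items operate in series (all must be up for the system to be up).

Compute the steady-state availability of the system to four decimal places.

0.9953

A(variable-frequency drive) = MTBF/(MTBF+MTTR) = 20163/(20163+30.5) = 0.998490
A(motor starter) = MTBF/(MTBF+MTTR) = 19924/(19924+63.0) = 0.996848
Series availability: 0.998490 × 0.996848 = 0.9953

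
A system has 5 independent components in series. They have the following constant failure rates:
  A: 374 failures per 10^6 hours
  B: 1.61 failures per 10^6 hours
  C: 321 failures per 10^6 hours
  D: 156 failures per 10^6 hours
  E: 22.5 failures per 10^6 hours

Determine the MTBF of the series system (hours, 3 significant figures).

1140

Series of exponential components: λ_sys = Σ λ_i
λ_sys = 0.000374 + 0.00000161 + 0.000321 + 0.000156 + 0.0000225 = 8.7511e-04 /h
MTBF = 1 / λ_sys = 1140 h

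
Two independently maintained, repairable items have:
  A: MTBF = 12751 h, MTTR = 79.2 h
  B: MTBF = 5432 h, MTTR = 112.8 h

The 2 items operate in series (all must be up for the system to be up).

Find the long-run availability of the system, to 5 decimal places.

0.97361

A(A) = MTBF/(MTBF+MTTR) = 12751/(12751+79.2) = 0.993827
A(B) = MTBF/(MTBF+MTTR) = 5432/(5432+112.8) = 0.979657
Series availability: 0.993827 × 0.979657 = 0.97361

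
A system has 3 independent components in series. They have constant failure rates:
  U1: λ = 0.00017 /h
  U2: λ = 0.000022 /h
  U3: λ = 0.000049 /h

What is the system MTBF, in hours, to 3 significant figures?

Series of exponential components: λ_sys = Σ λ_i
λ_sys = 0.00017 + 0.000022 + 0.000049 = 2.4100e-04 /h
MTBF = 1 / λ_sys = 4150 h

4150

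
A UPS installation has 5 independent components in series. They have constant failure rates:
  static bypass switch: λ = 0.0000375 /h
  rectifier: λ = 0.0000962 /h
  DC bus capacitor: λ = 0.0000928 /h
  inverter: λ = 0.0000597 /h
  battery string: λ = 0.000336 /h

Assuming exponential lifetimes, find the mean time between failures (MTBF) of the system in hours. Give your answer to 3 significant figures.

1610

Series of exponential components: λ_sys = Σ λ_i
λ_sys = 0.0000375 + 0.0000962 + 0.0000928 + 0.0000597 + 0.000336 = 6.2220e-04 /h
MTBF = 1 / λ_sys = 1610 h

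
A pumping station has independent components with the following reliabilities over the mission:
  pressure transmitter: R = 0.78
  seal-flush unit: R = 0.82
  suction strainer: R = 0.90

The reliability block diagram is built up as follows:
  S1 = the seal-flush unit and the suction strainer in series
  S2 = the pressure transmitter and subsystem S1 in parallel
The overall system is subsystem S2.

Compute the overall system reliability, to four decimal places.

Series (seal-flush unit and suction strainer): 0.820000 × 0.900000 = 0.738000
Parallel (pressure transmitter and [0.738000]): 1 − (1 − 0.780000)(1 − 0.738000) = 0.9424

0.9424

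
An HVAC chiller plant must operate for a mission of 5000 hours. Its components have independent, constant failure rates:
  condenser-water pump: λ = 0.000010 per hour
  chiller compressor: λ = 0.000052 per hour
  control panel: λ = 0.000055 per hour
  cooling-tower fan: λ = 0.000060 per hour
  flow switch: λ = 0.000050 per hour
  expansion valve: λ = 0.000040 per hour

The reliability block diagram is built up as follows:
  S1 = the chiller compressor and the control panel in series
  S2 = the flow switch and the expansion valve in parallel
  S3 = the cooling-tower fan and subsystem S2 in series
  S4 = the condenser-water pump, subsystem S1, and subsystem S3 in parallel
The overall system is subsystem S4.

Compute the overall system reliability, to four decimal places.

0.9942

R(condenser-water pump) = exp(−0.000010 × 5000) = 0.951229
R(chiller compressor) = exp(−0.000052 × 5000) = 0.771052
R(control panel) = exp(−0.000055 × 5000) = 0.759572
R(cooling-tower fan) = exp(−0.000060 × 5000) = 0.740818
R(flow switch) = exp(−0.000050 × 5000) = 0.778801
R(expansion valve) = exp(−0.000040 × 5000) = 0.818731
Series (chiller compressor and control panel): 0.771052 × 0.759572 = 0.585670
Parallel (flow switch and expansion valve): 1 − (1 − 0.778801)(1 − 0.818731) = 0.959903
Series (cooling-tower fan and [0.959903]): 0.740818 × 0.959903 = 0.711113
Parallel (condenser-water pump, [0.585670], and [0.711113]): 1 − (1 − 0.951229)(1 − 0.585670)(1 − 0.711113) = 0.9942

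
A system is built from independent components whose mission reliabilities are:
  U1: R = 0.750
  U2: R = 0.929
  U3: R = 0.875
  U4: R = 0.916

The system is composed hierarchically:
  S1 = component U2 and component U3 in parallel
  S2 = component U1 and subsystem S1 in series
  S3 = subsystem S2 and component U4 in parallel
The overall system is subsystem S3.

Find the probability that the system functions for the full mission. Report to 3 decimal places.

Parallel (U2 and U3): 1 − (1 − 0.92900)(1 − 0.87500) = 0.99113
Series (U1 and [0.99113]): 0.75000 × 0.99113 = 0.74335
Parallel ([0.74335] and U4): 1 − (1 − 0.74335)(1 − 0.91600) = 0.978

0.978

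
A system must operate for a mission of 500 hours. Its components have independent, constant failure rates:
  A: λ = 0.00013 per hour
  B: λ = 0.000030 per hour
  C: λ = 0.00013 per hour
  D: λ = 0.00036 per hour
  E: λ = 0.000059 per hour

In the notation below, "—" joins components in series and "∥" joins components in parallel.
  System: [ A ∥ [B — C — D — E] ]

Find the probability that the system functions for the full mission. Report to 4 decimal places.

R(A) = exp(−0.00013 × 500) = 0.937067
R(B) = exp(−0.000030 × 500) = 0.985112
R(C) = exp(−0.00013 × 500) = 0.937067
R(D) = exp(−0.00036 × 500) = 0.835270
R(E) = exp(−0.000059 × 500) = 0.970931
Series (B, C, D, and E): 0.985112 × 0.937067 × 0.835270 × 0.970931 = 0.748637
Parallel (A and [0.748637]): 1 − (1 − 0.937067)(1 − 0.748637) = 0.9842

0.9842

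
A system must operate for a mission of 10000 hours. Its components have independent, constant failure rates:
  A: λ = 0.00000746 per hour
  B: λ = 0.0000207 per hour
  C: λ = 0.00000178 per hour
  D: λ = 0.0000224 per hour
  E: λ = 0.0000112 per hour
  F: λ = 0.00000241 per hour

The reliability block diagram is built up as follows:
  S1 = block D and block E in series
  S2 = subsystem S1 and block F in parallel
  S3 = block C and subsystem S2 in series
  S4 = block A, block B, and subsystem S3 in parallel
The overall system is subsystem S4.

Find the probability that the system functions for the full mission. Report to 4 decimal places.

R(A) = exp(−0.00000746 × 10000) = 0.928115
R(B) = exp(−0.0000207 × 10000) = 0.813020
R(C) = exp(−0.00000178 × 10000) = 0.982357
R(D) = exp(−0.0000224 × 10000) = 0.799315
R(E) = exp(−0.0000112 × 10000) = 0.894044
R(F) = exp(−0.00000241 × 10000) = 0.976188
Series (D and E): 0.799315 × 0.894044 = 0.714623
Parallel ([0.714623] and F): 1 − (1 − 0.714623)(1 − 0.976188) = 0.993205
Series (C and [0.993205]): 0.982357 × 0.993205 = 0.975682
Parallel (A, B, and [0.975682]): 1 − (1 − 0.928115)(1 − 0.813020)(1 − 0.975682) = 0.9997

0.9997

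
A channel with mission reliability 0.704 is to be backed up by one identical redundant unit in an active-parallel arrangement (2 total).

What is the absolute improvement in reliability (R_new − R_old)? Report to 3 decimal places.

R_before = 0.704
R_after = 1 − (1 − 0.704)^2 = 0.912
ΔR = 0.912 − 0.704 = 0.208

0.208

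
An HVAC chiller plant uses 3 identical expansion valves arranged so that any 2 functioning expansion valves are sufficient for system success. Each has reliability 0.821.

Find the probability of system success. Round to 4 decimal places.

0.9153

R = Σ_{i=2}^{3} C(3,i) p^i (1−p)^{3−i} with p = 0.821
C(3,2)·0.821^2·0.179^1 = 0.361960
C(3,3)·0.821^3·0.179^0 = 0.553388
Sum = 0.9153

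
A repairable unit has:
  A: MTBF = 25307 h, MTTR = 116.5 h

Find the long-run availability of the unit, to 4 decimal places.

A(A) = MTBF/(MTBF+MTTR) = 25307/(25307+116.5) = 0.9954

0.9954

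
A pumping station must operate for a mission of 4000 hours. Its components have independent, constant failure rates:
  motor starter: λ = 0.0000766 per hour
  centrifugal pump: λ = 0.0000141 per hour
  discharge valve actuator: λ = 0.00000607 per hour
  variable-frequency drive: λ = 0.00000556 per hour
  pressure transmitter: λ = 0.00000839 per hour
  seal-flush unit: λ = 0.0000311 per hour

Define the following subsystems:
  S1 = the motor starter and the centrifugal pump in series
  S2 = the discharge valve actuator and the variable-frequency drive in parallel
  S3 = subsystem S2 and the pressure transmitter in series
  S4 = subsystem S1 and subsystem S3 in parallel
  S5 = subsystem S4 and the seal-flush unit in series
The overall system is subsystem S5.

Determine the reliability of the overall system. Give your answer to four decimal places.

0.8740

R(motor starter) = exp(−0.0000766 × 4000) = 0.736092
R(centrifugal pump) = exp(−0.0000141 × 4000) = 0.945161
R(discharge valve actuator) = exp(−0.00000607 × 4000) = 0.976012
R(variable-frequency drive) = exp(−0.00000556 × 4000) = 0.978005
R(pressure transmitter) = exp(−0.00000839 × 4000) = 0.966997
R(seal-flush unit) = exp(−0.0000311 × 4000) = 0.883027
Series (motor starter and centrifugal pump): 0.736092 × 0.945161 = 0.695725
Parallel (discharge valve actuator and variable-frequency drive): 1 − (1 − 0.976012)(1 − 0.978005) = 0.999472
Series ([0.999472] and pressure transmitter): 0.999472 × 0.966997 = 0.966486
Parallel ([0.695725] and [0.966486]): 1 − (1 − 0.695725)(1 − 0.966486) = 0.989803
Series ([0.989803] and seal-flush unit): 0.989803 × 0.883027 = 0.8740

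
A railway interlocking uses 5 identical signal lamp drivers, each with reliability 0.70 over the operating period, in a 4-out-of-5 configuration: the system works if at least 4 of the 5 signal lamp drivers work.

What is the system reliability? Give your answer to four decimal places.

0.5282

R = Σ_{i=4}^{5} C(5,i) p^i (1−p)^{5−i} with p = 0.70
C(5,4)·0.70^4·0.30^1 = 0.360150
C(5,5)·0.70^5·0.30^0 = 0.168070
Sum = 0.5282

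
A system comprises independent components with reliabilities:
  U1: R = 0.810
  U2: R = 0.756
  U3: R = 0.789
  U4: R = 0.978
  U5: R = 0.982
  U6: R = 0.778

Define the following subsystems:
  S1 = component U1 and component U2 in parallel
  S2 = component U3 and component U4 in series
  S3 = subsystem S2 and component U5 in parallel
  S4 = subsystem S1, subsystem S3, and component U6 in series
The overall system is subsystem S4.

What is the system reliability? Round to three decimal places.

Parallel (U1 and U2): 1 − (1 − 0.81000)(1 − 0.75600) = 0.95364
Series (U3 and U4): 0.78900 × 0.97800 = 0.77164
Parallel ([0.77164] and U5): 1 − (1 − 0.77164)(1 − 0.98200) = 0.99589
Series ([0.95364], [0.99589], and U6): 0.95364 × 0.99589 × 0.77800 = 0.739

0.739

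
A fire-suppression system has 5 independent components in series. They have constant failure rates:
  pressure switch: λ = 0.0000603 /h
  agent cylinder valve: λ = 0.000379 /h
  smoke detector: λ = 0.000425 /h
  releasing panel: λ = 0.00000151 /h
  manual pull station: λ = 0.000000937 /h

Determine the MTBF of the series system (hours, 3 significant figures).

Series of exponential components: λ_sys = Σ λ_i
λ_sys = 0.0000603 + 0.000379 + 0.000425 + 0.00000151 + 0.000000937 = 8.6675e-04 /h
MTBF = 1 / λ_sys = 1150 h

1150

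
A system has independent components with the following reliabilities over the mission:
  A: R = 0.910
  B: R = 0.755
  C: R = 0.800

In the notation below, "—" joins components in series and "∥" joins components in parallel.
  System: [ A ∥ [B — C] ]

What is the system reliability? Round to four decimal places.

0.9644

Series (B and C): 0.755000 × 0.800000 = 0.604000
Parallel (A and [0.604000]): 1 − (1 − 0.910000)(1 − 0.604000) = 0.9644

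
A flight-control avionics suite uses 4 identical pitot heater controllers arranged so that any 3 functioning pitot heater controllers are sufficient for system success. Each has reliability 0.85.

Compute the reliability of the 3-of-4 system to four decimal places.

R = Σ_{i=3}^{4} C(4,i) p^i (1−p)^{4−i} with p = 0.85
C(4,3)·0.85^3·0.15^1 = 0.368475
C(4,4)·0.85^4·0.15^0 = 0.522006
Sum = 0.8905

0.8905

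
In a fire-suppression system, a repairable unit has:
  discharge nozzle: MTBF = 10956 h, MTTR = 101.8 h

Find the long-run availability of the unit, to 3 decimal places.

0.991

A(discharge nozzle) = MTBF/(MTBF+MTTR) = 10956/(10956+101.8) = 0.991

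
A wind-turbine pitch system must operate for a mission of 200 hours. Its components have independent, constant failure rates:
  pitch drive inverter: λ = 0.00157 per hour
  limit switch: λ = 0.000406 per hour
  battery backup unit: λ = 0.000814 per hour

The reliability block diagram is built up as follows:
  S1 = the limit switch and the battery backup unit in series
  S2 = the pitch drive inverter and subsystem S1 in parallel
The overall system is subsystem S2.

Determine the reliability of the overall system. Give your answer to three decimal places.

R(pitch drive inverter) = exp(−0.00157 × 200) = 0.73052
R(limit switch) = exp(−0.000406 × 200) = 0.92201
R(battery backup unit) = exp(−0.000814 × 200) = 0.84976
Series (limit switch and battery backup unit): 0.92201 × 0.84976 = 0.78349
Parallel (pitch drive inverter and [0.78349]): 1 − (1 − 0.73052)(1 − 0.78349) = 0.942

0.942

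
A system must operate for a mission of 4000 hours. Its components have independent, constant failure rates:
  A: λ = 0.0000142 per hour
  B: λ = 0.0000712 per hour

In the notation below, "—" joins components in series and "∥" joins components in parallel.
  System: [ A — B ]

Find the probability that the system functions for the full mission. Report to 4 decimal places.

0.7106

R(A) = exp(−0.0000142 × 4000) = 0.944783
R(B) = exp(−0.0000712 × 4000) = 0.752165
Series (A and B): 0.944783 × 0.752165 = 0.7106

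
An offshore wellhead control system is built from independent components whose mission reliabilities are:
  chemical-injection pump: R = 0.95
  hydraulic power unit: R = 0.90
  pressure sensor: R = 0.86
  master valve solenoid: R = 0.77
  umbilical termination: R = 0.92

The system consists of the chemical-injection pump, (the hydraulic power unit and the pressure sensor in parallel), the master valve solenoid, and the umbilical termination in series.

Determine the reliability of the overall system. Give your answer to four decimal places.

Parallel (hydraulic power unit and pressure sensor): 1 − (1 − 0.900000)(1 − 0.860000) = 0.986000
Series (chemical-injection pump, [0.986000], master valve solenoid, and umbilical termination): 0.950000 × 0.986000 × 0.770000 × 0.920000 = 0.6636

0.6636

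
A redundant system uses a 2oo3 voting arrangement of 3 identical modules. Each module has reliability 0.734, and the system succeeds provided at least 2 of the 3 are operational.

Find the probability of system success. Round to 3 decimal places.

R = Σ_{i=2}^{3} C(3,i) p^i (1−p)^{3−i} with p = 0.734
C(3,2)·0.734^2·0.266^1 = 0.42993
C(3,3)·0.734^3·0.266^0 = 0.39545
Sum = 0.825

0.825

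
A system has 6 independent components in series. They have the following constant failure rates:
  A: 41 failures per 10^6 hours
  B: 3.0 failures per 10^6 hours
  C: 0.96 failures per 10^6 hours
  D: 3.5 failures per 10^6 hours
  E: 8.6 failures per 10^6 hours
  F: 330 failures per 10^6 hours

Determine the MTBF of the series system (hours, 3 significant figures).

2580

Series of exponential components: λ_sys = Σ λ_i
λ_sys = 0.000041 + 0.0000030 + 0.00000096 + 0.0000035 + 0.0000086 + 0.00033 = 3.8706e-04 /h
MTBF = 1 / λ_sys = 2580 h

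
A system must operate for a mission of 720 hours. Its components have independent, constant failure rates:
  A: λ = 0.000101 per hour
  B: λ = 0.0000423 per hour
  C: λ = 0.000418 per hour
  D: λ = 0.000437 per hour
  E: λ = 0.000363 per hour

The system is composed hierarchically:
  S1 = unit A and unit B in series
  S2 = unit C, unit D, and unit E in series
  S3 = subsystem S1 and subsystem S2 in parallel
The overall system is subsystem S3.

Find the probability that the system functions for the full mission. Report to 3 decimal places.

R(A) = exp(−0.000101 × 720) = 0.92986
R(B) = exp(−0.0000423 × 720) = 0.97000
R(C) = exp(−0.000418 × 720) = 0.74011
R(D) = exp(−0.000437 × 720) = 0.73005
R(E) = exp(−0.000363 × 720) = 0.77000
Series (A and B): 0.92986 × 0.97000 = 0.90196
Series (C, D, and E): 0.74011 × 0.73005 × 0.77000 = 0.41604
Parallel ([0.90196] and [0.41604]): 1 − (1 − 0.90196)(1 − 0.41604) = 0.943

0.943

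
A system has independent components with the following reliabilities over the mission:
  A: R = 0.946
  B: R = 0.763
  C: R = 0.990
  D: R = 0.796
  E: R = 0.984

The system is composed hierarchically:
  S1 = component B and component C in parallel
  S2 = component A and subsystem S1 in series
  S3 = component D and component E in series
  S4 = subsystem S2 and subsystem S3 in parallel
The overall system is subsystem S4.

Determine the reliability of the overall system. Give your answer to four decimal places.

0.9878

Parallel (B and C): 1 − (1 − 0.763000)(1 − 0.990000) = 0.997630
Series (A and [0.997630]): 0.946000 × 0.997630 = 0.943758
Series (D and E): 0.796000 × 0.984000 = 0.783264
Parallel ([0.943758] and [0.783264]): 1 − (1 − 0.943758)(1 − 0.783264) = 0.9878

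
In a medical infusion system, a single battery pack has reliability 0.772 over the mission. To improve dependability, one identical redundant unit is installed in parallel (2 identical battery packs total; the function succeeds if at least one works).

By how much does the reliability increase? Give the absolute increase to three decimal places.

0.176

R_before = 0.772
R_after = 1 − (1 − 0.772)^2 = 0.948
ΔR = 0.948 − 0.772 = 0.176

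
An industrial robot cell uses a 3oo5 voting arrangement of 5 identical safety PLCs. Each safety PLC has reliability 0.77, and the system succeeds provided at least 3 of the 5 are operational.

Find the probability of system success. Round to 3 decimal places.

0.916

R = Σ_{i=3}^{5} C(5,i) p^i (1−p)^{5−i} with p = 0.77
C(5,3)·0.77^3·0.23^2 = 0.24151
C(5,4)·0.77^4·0.23^1 = 0.40426
C(5,5)·0.77^5·0.23^0 = 0.27068
Sum = 0.916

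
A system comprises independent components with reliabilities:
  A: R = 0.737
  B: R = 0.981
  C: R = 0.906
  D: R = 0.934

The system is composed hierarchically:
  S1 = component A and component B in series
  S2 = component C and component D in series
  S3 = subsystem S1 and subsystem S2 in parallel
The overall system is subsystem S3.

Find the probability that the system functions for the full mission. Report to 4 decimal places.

0.9574

Series (A and B): 0.737000 × 0.981000 = 0.722997
Series (C and D): 0.906000 × 0.934000 = 0.846204
Parallel ([0.722997] and [0.846204]): 1 − (1 − 0.722997)(1 − 0.846204) = 0.9574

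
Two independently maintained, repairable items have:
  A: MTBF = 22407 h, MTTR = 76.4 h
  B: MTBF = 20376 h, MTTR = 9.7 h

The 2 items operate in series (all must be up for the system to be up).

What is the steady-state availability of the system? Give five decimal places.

0.99613

A(A) = MTBF/(MTBF+MTTR) = 22407/(22407+76.4) = 0.996602
A(B) = MTBF/(MTBF+MTTR) = 20376/(20376+9.7) = 0.999524
Series availability: 0.996602 × 0.999524 = 0.99613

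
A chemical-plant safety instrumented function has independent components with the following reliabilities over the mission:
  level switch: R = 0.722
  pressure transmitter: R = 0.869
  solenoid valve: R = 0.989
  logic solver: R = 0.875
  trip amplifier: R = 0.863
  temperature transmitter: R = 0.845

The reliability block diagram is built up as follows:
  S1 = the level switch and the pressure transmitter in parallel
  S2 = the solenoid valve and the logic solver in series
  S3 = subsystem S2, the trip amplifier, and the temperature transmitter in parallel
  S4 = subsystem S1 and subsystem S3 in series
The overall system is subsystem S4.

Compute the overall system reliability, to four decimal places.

0.9608

Parallel (level switch and pressure transmitter): 1 − (1 − 0.722000)(1 − 0.869000) = 0.963582
Series (solenoid valve and logic solver): 0.989000 × 0.875000 = 0.865375
Parallel ([0.865375], trip amplifier, and temperature transmitter): 1 − (1 − 0.865375)(1 − 0.863000)(1 − 0.845000) = 0.997141
Series ([0.963582] and [0.997141]): 0.963582 × 0.997141 = 0.9608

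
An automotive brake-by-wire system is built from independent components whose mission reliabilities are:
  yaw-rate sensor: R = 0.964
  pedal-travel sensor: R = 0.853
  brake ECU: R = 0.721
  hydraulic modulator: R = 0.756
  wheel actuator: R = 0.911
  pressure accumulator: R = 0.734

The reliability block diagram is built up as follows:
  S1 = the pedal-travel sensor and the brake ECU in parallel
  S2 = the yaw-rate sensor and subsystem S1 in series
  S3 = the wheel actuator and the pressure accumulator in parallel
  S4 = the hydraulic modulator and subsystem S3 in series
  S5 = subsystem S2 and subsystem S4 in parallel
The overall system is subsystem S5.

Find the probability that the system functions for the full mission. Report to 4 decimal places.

Parallel (pedal-travel sensor and brake ECU): 1 − (1 − 0.853000)(1 − 0.721000) = 0.958987
Series (yaw-rate sensor and [0.958987]): 0.964000 × 0.958987 = 0.924463
Parallel (wheel actuator and pressure accumulator): 1 − (1 − 0.911000)(1 − 0.734000) = 0.976326
Series (hydraulic modulator and [0.976326]): 0.756000 × 0.976326 = 0.738102
Parallel ([0.924463] and [0.738102]): 1 − (1 − 0.924463)(1 − 0.738102) = 0.9802

0.9802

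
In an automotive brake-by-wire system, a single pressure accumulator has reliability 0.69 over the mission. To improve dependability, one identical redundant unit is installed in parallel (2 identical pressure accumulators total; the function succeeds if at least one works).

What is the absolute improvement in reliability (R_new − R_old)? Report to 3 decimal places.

0.214

R_before = 0.69
R_after = 1 − (1 − 0.69)^2 = 0.904
ΔR = 0.904 − 0.69 = 0.214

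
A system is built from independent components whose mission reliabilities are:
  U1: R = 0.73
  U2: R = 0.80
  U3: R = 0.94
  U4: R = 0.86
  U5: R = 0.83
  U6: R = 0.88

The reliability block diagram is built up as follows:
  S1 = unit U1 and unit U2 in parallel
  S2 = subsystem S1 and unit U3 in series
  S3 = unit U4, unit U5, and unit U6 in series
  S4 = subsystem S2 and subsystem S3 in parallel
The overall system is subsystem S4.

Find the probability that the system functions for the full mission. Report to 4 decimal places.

0.9588

Parallel (U1 and U2): 1 − (1 − 0.730000)(1 − 0.800000) = 0.946000
Series ([0.946000] and U3): 0.946000 × 0.940000 = 0.889240
Series (U4, U5, and U6): 0.860000 × 0.830000 × 0.880000 = 0.628144
Parallel ([0.889240] and [0.628144]): 1 − (1 − 0.889240)(1 − 0.628144) = 0.9588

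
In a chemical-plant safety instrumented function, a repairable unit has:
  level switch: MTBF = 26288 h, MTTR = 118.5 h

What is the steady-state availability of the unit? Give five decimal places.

A(level switch) = MTBF/(MTBF+MTTR) = 26288/(26288+118.5) = 0.99551

0.99551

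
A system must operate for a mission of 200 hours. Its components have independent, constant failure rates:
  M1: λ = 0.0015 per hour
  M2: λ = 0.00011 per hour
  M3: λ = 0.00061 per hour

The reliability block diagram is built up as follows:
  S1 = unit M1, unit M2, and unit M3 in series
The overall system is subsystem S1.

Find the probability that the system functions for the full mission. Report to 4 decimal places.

R(M1) = exp(−0.0015 × 200) = 0.740818
R(M2) = exp(−0.00011 × 200) = 0.978240
R(M3) = exp(−0.00061 × 200) = 0.885148
Series (M1, M2, and M3): 0.740818 × 0.978240 × 0.885148 = 0.6415

0.6415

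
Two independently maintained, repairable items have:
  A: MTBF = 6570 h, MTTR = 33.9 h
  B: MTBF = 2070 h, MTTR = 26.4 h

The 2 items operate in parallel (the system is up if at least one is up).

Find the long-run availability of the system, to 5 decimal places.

0.99994

A(A) = MTBF/(MTBF+MTTR) = 6570/(6570+33.9) = 0.994867
A(B) = MTBF/(MTBF+MTTR) = 2070/(2070+26.4) = 0.987407
Parallel availability: 1 − (1 − 0.994867)(1 − 0.987407) = 0.99994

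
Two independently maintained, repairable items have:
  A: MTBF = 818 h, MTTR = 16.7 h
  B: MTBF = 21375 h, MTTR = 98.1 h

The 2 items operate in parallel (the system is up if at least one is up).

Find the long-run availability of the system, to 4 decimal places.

A(A) = MTBF/(MTBF+MTTR) = 818/(818+16.7) = 0.979993
A(B) = MTBF/(MTBF+MTTR) = 21375/(21375+98.1) = 0.995431
Parallel availability: 1 − (1 − 0.979993)(1 − 0.995431) = 0.9999

0.9999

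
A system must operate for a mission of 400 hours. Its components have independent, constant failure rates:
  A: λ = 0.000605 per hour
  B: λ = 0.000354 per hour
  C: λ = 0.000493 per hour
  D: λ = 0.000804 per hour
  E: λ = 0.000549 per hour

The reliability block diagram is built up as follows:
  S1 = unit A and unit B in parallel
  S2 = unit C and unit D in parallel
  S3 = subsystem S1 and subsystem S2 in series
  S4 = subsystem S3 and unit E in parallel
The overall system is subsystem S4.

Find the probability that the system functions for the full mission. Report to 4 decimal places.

R(A) = exp(−0.000605 × 400) = 0.785056
R(B) = exp(−0.000354 × 400) = 0.867968
R(C) = exp(−0.000493 × 400) = 0.821026
R(D) = exp(−0.000804 × 400) = 0.724988
R(E) = exp(−0.000549 × 400) = 0.802840
Parallel (A and B): 1 − (1 − 0.785056)(1 − 0.867968) = 0.971621
Parallel (C and D): 1 − (1 − 0.821026)(1 − 0.724988) = 0.950780
Series ([0.971621] and [0.950780]): 0.971621 × 0.950780 = 0.923798
Parallel ([0.923798] and E): 1 − (1 − 0.923798)(1 − 0.802840) = 0.9850

0.9850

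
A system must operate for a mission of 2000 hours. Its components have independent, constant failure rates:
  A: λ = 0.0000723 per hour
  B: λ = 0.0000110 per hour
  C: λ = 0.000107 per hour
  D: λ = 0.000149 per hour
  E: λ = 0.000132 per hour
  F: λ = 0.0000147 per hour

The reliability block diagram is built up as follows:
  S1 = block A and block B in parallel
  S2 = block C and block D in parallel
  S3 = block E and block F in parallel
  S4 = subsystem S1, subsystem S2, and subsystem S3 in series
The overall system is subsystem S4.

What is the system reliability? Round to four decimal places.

0.9412

R(A) = exp(−0.0000723 × 2000) = 0.865368
R(B) = exp(−0.0000110 × 2000) = 0.978240
R(C) = exp(−0.000107 × 2000) = 0.807348
R(D) = exp(−0.000149 × 2000) = 0.742301
R(E) = exp(−0.000132 × 2000) = 0.767974
R(F) = exp(−0.0000147 × 2000) = 0.971028
Parallel (A and B): 1 − (1 − 0.865368)(1 − 0.978240) = 0.997070
Parallel (C and D): 1 − (1 − 0.807348)(1 − 0.742301) = 0.950354
Parallel (E and F): 1 − (1 − 0.767974)(1 − 0.971028) = 0.993278
Series ([0.997070], [0.950354], and [0.993278]): 0.997070 × 0.950354 × 0.993278 = 0.9412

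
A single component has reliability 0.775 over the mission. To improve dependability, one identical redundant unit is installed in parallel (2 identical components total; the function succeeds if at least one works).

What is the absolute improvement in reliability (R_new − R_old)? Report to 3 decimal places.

R_before = 0.775
R_after = 1 − (1 − 0.775)^2 = 0.949
ΔR = 0.949 − 0.775 = 0.174

0.174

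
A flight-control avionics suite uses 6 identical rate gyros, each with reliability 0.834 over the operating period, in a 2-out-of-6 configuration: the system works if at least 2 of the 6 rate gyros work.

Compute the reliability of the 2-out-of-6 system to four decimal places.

R = Σ_{i=2}^{6} C(6,i) p^i (1−p)^{6−i} with p = 0.834
C(6,2)·0.834^2·0.166^4 = 0.007922
C(6,3)·0.834^3·0.166^3 = 0.053070
C(6,4)·0.834^4·0.166^2 = 0.199973
C(6,5)·0.834^5·0.166^1 = 0.401874
C(6,6)·0.834^6·0.166^0 = 0.336509
Sum = 0.9993

0.9993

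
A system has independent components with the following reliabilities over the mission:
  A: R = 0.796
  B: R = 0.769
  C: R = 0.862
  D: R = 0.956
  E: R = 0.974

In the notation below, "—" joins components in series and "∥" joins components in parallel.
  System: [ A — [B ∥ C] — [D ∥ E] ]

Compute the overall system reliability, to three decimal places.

0.770

Parallel (B and C): 1 − (1 − 0.76900)(1 − 0.86200) = 0.96812
Parallel (D and E): 1 − (1 − 0.95600)(1 − 0.97400) = 0.99886
Series (A, [0.96812], and [0.99886]): 0.79600 × 0.96812 × 0.99886 = 0.770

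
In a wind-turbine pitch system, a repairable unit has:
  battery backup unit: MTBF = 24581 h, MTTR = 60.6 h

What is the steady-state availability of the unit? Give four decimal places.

A(battery backup unit) = MTBF/(MTBF+MTTR) = 24581/(24581+60.6) = 0.9975

0.9975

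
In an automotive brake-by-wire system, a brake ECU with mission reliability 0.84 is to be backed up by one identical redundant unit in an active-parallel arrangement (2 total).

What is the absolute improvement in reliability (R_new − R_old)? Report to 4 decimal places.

0.1344

R_before = 0.84
R_after = 1 − (1 − 0.84)^2 = 0.9744
ΔR = 0.9744 − 0.84 = 0.1344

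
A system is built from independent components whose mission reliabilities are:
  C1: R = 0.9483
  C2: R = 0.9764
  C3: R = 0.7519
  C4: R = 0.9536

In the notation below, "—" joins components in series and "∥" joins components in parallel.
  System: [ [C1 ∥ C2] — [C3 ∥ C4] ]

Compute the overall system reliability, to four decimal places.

Parallel (C1 and C2): 1 − (1 − 0.948300)(1 − 0.976400) = 0.998780
Parallel (C3 and C4): 1 − (1 − 0.751900)(1 − 0.953600) = 0.988488
Series ([0.998780] and [0.988488]): 0.998780 × 0.988488 = 0.9873

0.9873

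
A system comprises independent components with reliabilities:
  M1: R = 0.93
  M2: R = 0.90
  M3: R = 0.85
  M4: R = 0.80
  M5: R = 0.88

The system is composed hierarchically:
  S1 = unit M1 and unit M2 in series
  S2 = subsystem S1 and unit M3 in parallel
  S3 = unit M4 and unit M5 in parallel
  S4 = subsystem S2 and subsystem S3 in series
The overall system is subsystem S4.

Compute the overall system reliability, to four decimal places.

0.9521

Series (M1 and M2): 0.930000 × 0.900000 = 0.837000
Parallel ([0.837000] and M3): 1 − (1 − 0.837000)(1 − 0.850000) = 0.975550
Parallel (M4 and M5): 1 − (1 − 0.800000)(1 − 0.880000) = 0.976000
Series ([0.975550] and [0.976000]): 0.975550 × 0.976000 = 0.9521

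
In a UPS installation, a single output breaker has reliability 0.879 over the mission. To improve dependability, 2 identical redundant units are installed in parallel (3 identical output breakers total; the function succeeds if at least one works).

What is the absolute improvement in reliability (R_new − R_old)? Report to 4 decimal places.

0.1192

R_before = 0.879
R_after = 1 − (1 − 0.879)^3 = 0.9982
ΔR = 0.9982 − 0.879 = 0.1192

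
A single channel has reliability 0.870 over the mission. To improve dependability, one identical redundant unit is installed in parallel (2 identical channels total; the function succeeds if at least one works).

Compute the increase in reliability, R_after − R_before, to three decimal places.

0.113

R_before = 0.870
R_after = 1 − (1 − 0.870)^2 = 0.983
ΔR = 0.983 − 0.870 = 0.113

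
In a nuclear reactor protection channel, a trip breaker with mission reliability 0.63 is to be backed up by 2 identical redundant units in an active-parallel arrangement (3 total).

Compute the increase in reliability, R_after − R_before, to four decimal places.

R_before = 0.63
R_after = 1 − (1 − 0.63)^3 = 0.9493
ΔR = 0.9493 − 0.63 = 0.3193

0.3193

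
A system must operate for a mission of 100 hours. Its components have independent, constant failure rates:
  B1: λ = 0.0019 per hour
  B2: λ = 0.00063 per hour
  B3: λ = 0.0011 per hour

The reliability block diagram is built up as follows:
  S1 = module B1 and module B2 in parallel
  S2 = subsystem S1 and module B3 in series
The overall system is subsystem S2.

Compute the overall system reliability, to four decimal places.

0.8864

R(B1) = exp(−0.0019 × 100) = 0.826959
R(B2) = exp(−0.00063 × 100) = 0.938943
R(B3) = exp(−0.0011 × 100) = 0.895834
Parallel (B1 and B2): 1 − (1 − 0.826959)(1 − 0.938943) = 0.989435
Series ([0.989435] and B3): 0.989435 × 0.895834 = 0.8864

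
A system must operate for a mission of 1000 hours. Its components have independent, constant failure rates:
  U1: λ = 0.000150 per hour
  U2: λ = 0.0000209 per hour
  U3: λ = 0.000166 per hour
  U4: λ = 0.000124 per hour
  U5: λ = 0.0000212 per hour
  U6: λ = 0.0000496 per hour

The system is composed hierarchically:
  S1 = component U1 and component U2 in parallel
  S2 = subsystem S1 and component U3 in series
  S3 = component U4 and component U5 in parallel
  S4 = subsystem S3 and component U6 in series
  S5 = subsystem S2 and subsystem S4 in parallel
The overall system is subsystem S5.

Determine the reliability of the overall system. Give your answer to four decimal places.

R(U1) = exp(−0.000150 × 1000) = 0.860708
R(U2) = exp(−0.0000209 × 1000) = 0.979317
R(U3) = exp(−0.000166 × 1000) = 0.847046
R(U4) = exp(−0.000124 × 1000) = 0.883380
R(U5) = exp(−0.0000212 × 1000) = 0.979023
R(U6) = exp(−0.0000496 × 1000) = 0.951610
Parallel (U1 and U2): 1 − (1 − 0.860708)(1 − 0.979317) = 0.997119
Series ([0.997119] and U3): 0.997119 × 0.847046 = 0.844606
Parallel (U4 and U5): 1 − (1 − 0.883380)(1 − 0.979023) = 0.997554
Series ([0.997554] and U6): 0.997554 × 0.951610 = 0.949282
Parallel ([0.844606] and [0.949282]): 1 − (1 − 0.844606)(1 − 0.949282) = 0.9921

0.9921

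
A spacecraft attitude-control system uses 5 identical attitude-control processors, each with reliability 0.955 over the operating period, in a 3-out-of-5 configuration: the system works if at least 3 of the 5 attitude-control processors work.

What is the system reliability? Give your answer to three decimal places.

R = Σ_{i=3}^{5} C(5,i) p^i (1−p)^{5−i} with p = 0.955
C(5,3)·0.955^3·0.045^2 = 0.01764
C(5,4)·0.955^4·0.045^1 = 0.18715
C(5,5)·0.955^5·0.045^0 = 0.79436
Sum = 0.999

0.999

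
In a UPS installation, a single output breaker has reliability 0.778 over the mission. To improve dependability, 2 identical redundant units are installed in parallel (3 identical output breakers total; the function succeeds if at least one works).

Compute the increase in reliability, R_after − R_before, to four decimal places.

0.2111

R_before = 0.778
R_after = 1 − (1 − 0.778)^3 = 0.9891
ΔR = 0.9891 − 0.778 = 0.2111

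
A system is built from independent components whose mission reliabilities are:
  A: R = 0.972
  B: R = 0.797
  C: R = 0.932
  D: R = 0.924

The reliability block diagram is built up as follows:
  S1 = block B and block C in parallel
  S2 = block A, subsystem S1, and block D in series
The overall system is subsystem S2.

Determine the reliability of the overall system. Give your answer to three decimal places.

Parallel (B and C): 1 − (1 − 0.79700)(1 − 0.93200) = 0.98620
Series (A, [0.98620], and D): 0.97200 × 0.98620 × 0.92400 = 0.886

0.886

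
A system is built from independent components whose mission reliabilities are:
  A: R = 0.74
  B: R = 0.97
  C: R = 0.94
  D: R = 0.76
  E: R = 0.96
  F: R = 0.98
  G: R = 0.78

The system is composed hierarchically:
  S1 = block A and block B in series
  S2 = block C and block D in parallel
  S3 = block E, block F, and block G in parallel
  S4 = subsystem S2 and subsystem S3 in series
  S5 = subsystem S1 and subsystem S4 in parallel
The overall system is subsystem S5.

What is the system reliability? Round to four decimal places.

Series (A and B): 0.740000 × 0.970000 = 0.717800
Parallel (C and D): 1 − (1 − 0.940000)(1 − 0.760000) = 0.985600
Parallel (E, F, and G): 1 − (1 − 0.960000)(1 − 0.980000)(1 − 0.780000) = 0.999824
Series ([0.985600] and [0.999824]): 0.985600 × 0.999824 = 0.985427
Parallel ([0.717800] and [0.985427]): 1 − (1 − 0.717800)(1 − 0.985427) = 0.9959

0.9959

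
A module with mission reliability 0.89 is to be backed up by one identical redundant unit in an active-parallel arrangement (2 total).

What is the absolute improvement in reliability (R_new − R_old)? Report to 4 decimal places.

R_before = 0.89
R_after = 1 − (1 − 0.89)^2 = 0.9879
ΔR = 0.9879 − 0.89 = 0.0979

0.0979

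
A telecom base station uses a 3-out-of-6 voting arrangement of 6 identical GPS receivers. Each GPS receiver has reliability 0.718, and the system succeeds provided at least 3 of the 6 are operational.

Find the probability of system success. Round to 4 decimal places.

0.9429

R = Σ_{i=3}^{6} C(6,i) p^i (1−p)^{6−i} with p = 0.718
C(6,3)·0.718^3·0.282^3 = 0.166016
C(6,4)·0.718^4·0.282^2 = 0.317020
C(6,5)·0.718^5·0.282^1 = 0.322866
C(6,6)·0.718^6·0.282^0 = 0.137008
Sum = 0.9429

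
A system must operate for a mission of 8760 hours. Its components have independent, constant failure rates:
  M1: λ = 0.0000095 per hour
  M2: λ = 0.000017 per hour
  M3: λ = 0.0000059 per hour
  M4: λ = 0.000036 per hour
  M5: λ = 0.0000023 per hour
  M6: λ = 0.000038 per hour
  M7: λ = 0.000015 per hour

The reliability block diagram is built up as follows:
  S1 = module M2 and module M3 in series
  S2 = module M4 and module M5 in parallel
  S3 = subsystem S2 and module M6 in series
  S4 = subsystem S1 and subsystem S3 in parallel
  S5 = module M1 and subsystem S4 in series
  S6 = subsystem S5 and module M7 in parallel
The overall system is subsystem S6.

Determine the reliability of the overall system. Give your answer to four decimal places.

R(M1) = exp(−0.0000095 × 8760) = 0.920149
R(M2) = exp(−0.000017 × 8760) = 0.861638
R(M3) = exp(−0.0000059 × 8760) = 0.949629
R(M4) = exp(−0.000036 × 8760) = 0.729526
R(M5) = exp(−0.0000023 × 8760) = 0.980054
R(M6) = exp(−0.000038 × 8760) = 0.716856
R(M7) = exp(−0.000015 × 8760) = 0.876867
Series (M2 and M3): 0.861638 × 0.949629 = 0.818236
Parallel (M4 and M5): 1 − (1 − 0.729526)(1 − 0.980054) = 0.994605
Series ([0.994605] and M6): 0.994605 × 0.716856 = 0.712989
Parallel ([0.818236] and [0.712989]): 1 − (1 − 0.818236)(1 − 0.712989) = 0.947832
Series (M1 and [0.947832]): 0.920149 × 0.947832 = 0.872147
Parallel ([0.872147] and M7): 1 − (1 − 0.872147)(1 − 0.876867) = 0.9843

0.9843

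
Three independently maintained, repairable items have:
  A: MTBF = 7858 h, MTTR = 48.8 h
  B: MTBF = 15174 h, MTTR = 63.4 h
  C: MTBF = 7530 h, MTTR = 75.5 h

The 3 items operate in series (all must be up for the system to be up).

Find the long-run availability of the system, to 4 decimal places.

0.9799

A(A) = MTBF/(MTBF+MTTR) = 7858/(7858+48.8) = 0.993828
A(B) = MTBF/(MTBF+MTTR) = 15174/(15174+63.4) = 0.995839
A(C) = MTBF/(MTBF+MTTR) = 7530/(7530+75.5) = 0.990073
Series availability: 0.993828 × 0.995839 × 0.990073 = 0.9799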